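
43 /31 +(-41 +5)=-1073 /31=-34.61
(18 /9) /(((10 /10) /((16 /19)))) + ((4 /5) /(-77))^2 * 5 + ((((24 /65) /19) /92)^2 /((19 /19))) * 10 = 1611894735224 /956755644845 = 1.68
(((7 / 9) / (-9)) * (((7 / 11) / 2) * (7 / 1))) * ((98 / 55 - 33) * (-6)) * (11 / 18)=-588931 / 26730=-22.03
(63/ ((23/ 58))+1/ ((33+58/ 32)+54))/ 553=5192702/ 18073699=0.29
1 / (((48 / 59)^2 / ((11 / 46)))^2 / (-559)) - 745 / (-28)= -3645169977073 / 78628257792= -46.36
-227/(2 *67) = -227/134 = -1.69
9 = 9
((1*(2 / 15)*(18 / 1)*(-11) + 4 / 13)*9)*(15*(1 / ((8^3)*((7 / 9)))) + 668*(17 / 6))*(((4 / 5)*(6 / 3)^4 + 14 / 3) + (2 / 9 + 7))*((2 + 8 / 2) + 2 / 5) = -70229454.72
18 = 18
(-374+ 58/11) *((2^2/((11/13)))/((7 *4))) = -52728/847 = -62.25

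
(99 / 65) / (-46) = -0.03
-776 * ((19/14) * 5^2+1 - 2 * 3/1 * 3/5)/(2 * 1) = -425442/35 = -12155.49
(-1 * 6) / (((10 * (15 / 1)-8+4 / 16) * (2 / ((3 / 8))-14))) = 36 / 7397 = 0.00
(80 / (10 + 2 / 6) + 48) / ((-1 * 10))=-864 / 155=-5.57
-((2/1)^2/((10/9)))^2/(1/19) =-6156/25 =-246.24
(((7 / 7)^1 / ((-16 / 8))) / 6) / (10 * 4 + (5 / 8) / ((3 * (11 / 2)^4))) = -14641 / 7027720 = -0.00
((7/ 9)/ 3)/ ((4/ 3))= 0.19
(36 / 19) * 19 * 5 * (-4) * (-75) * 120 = 6480000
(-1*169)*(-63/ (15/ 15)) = 10647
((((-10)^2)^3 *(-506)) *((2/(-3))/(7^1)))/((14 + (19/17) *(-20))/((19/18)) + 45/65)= -4249388000000/636741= -6673652.24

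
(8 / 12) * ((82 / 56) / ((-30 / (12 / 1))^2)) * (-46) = -3772 / 525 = -7.18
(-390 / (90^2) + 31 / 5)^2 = 2758921 / 72900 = 37.85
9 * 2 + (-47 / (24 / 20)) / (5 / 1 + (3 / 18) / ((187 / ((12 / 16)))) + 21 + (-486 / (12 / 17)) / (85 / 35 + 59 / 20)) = 2112500762 / 114909999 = 18.38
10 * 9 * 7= 630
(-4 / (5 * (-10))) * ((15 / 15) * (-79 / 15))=-158 / 375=-0.42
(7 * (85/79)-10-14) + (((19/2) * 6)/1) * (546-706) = -721781/79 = -9136.47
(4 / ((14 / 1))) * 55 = 110 / 7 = 15.71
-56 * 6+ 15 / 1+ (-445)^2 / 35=37358 / 7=5336.86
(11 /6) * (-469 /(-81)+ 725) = 325567 /243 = 1339.78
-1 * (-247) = 247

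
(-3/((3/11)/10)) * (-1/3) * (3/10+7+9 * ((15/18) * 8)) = 7403/3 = 2467.67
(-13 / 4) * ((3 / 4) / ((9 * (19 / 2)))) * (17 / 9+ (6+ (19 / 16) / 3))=-15509 / 65664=-0.24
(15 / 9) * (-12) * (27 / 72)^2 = -45 / 16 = -2.81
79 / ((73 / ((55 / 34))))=4345 / 2482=1.75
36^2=1296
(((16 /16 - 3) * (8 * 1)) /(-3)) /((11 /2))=32 /33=0.97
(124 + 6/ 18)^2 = 139129/ 9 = 15458.78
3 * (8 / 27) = 8 / 9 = 0.89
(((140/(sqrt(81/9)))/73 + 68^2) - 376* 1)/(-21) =-930452/4599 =-202.32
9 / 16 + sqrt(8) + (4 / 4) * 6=2 * sqrt(2) + 105 / 16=9.39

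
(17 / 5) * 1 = 17 / 5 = 3.40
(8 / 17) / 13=8 / 221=0.04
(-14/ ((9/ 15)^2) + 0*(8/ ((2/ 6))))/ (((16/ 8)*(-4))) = 175/ 36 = 4.86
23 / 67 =0.34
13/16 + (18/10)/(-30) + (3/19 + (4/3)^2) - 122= -8160929/68400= -119.31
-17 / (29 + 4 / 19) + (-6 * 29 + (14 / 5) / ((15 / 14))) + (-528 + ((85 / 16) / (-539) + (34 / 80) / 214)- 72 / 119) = -1270725939377 / 1813815850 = -700.58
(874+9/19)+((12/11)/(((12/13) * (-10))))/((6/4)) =2741228/3135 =874.39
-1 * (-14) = 14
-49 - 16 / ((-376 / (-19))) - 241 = -290.81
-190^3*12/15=-5487200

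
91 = 91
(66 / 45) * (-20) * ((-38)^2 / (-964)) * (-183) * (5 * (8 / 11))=-7046720 / 241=-29239.50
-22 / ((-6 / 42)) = 154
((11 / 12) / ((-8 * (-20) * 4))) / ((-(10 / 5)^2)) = -11 / 30720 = -0.00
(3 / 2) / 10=3 / 20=0.15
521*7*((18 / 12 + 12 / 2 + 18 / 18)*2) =61999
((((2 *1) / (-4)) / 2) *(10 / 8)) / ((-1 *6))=5 / 96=0.05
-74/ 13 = -5.69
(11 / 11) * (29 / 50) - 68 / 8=-198 / 25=-7.92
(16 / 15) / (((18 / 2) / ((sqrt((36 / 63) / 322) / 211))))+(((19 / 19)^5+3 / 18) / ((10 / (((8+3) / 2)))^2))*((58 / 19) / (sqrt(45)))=16*sqrt(46) / 4586085+24563*sqrt(5) / 342000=0.16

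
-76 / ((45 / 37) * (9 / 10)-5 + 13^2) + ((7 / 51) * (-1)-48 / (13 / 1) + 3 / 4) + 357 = 602732879 / 1705236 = 353.46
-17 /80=-0.21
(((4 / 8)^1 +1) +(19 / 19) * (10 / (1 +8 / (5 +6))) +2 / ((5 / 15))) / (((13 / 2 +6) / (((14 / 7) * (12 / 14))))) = 1212 / 665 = 1.82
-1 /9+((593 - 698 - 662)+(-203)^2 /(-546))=-842.59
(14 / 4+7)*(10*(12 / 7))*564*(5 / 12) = 42300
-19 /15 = -1.27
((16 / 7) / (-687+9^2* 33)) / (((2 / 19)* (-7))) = -76 / 48657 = -0.00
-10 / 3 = -3.33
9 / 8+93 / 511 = 5343 / 4088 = 1.31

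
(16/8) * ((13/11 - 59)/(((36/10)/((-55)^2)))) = -291500/3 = -97166.67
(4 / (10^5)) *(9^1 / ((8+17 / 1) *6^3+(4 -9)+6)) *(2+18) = 9 / 6751250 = 0.00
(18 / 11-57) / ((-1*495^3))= 203 / 444720375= 0.00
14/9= 1.56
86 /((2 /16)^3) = 44032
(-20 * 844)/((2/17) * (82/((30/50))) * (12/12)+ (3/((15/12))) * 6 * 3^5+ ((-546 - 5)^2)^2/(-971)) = 4179572400/23503389235739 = 0.00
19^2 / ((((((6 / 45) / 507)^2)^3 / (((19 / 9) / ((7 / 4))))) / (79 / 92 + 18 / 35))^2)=47078327608172438301209997761570702621661841696494140625 / 5202448384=9049263756842001241315919000000000000000000000.00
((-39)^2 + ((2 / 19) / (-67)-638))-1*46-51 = 1000576 / 1273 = 786.00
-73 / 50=-1.46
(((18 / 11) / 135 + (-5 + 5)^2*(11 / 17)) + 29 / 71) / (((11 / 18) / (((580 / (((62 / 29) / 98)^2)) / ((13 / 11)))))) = 532643467944 / 750541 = 709679.38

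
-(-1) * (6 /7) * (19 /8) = 57 /28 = 2.04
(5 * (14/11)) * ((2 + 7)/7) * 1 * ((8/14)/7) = 360/539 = 0.67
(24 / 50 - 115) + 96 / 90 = -8509 / 75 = -113.45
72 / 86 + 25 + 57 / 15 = 29.64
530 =530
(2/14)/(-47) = -1/329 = -0.00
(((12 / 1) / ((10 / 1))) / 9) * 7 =14 / 15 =0.93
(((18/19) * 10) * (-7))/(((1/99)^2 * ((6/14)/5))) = -144074700/19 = -7582878.95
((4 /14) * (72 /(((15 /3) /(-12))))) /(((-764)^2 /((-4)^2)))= -1728 /1276835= -0.00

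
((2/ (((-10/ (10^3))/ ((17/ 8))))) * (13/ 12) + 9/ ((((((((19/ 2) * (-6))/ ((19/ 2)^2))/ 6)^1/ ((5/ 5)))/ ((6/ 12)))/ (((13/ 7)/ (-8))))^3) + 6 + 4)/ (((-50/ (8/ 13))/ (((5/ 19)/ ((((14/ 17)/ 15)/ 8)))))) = 251266845203/ 1214560256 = 206.88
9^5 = 59049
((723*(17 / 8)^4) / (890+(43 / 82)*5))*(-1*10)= -2475813003 / 14990336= -165.16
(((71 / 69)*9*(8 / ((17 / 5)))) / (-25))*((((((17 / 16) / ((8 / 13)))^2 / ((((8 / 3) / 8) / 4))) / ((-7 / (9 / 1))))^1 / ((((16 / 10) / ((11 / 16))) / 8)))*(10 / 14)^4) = 113593033125 / 3166707712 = 35.87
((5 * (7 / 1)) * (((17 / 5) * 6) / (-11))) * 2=-1428 / 11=-129.82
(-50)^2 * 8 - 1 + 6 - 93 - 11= 19901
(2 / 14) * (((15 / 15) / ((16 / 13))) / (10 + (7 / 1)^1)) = 13 / 1904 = 0.01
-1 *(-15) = 15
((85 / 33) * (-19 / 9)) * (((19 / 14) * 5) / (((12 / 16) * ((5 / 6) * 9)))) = -122740 / 18711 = -6.56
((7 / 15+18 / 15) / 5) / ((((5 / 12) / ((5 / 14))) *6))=1 / 21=0.05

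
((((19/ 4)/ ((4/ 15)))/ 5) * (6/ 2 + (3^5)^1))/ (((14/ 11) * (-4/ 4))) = -77121/ 112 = -688.58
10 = 10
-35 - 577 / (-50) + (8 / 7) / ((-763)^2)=-4780189259 / 203759150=-23.46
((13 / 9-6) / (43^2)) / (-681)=41 / 11332521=0.00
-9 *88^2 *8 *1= -557568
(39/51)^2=169/289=0.58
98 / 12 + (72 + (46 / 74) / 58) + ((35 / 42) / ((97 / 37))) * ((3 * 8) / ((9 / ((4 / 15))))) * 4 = 227854307 / 2810187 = 81.08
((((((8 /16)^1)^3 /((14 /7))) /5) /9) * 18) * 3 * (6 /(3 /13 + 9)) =39 /800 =0.05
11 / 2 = 5.50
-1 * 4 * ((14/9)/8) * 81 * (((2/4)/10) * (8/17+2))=-1323/170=-7.78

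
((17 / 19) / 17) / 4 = 0.01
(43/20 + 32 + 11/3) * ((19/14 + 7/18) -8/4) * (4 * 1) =-36304/945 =-38.42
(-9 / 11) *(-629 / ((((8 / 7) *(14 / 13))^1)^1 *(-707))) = -73593 / 124432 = -0.59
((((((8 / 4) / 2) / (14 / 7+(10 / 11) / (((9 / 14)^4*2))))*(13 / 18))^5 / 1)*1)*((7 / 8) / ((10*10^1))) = 86181861193829310282422049 / 110321944247231450314868368179200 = 0.00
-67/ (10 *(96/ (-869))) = 58223/ 960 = 60.65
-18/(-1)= 18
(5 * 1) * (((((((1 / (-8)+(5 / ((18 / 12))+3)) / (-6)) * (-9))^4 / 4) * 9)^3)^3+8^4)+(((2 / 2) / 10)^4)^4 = 507432549154953015031361812167192259416631133420051342093940110760483484666259420655041230447749789 / 892029807941224925661428730905934460239216640000000000000000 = 568851561503410329810791600000000000000.00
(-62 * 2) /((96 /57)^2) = -11191 /256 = -43.71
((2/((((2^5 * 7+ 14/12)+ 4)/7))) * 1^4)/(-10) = -42/6875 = -0.01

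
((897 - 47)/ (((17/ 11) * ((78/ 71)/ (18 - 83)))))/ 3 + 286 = -95051/ 9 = -10561.22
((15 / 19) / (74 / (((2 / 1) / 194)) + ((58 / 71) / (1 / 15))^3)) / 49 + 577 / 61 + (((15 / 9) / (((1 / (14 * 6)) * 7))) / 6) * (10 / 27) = 158769112821026791 / 14847134685559218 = 10.69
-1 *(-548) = 548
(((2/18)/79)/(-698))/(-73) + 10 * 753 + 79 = 275661089047/36228294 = 7609.00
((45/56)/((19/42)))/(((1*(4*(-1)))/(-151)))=20385/304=67.06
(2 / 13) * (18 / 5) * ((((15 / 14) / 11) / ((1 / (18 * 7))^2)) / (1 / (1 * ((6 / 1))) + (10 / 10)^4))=104976 / 143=734.10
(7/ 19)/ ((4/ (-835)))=-5845/ 76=-76.91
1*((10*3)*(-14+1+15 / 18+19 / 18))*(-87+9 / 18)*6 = 173000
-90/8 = -45/4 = -11.25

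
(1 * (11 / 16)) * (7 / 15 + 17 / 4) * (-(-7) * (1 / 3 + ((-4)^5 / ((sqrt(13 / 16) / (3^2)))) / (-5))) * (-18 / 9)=-8367744 * sqrt(13) / 325-21791 / 1440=-92846.92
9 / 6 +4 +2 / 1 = 15 / 2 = 7.50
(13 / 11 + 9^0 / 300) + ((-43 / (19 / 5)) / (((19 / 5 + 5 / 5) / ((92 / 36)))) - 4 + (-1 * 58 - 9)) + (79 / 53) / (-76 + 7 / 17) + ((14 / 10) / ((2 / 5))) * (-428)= -24194402978233 / 15372660600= -1573.86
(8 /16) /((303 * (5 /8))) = 4 /1515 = 0.00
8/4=2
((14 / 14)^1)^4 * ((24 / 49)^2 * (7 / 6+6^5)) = 4479648 / 2401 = 1865.74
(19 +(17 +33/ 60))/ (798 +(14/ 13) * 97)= 9503/ 234640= 0.04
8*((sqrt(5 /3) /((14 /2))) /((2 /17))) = 68*sqrt(15) /21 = 12.54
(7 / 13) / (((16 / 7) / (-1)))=-49 / 208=-0.24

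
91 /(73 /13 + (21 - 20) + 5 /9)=10647 /839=12.69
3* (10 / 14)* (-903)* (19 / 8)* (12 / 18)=-12255 / 4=-3063.75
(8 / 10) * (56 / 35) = 32 / 25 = 1.28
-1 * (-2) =2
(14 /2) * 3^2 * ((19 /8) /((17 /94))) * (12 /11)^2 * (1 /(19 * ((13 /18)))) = 71.75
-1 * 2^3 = -8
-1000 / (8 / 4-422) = 50 / 21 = 2.38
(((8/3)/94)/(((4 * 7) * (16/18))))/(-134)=-3/352688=-0.00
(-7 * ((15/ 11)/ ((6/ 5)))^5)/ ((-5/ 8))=13671875/ 644204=21.22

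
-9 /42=-3 /14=-0.21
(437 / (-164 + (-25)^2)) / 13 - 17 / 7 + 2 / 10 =-452159 / 209755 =-2.16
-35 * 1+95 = 60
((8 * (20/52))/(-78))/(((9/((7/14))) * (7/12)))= -40/10647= -0.00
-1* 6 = -6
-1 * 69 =-69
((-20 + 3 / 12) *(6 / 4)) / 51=-79 / 136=-0.58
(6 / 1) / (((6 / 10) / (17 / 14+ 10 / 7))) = 185 / 7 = 26.43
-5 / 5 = -1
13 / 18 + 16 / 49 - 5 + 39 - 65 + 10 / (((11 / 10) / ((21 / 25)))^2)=-12870589 / 533610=-24.12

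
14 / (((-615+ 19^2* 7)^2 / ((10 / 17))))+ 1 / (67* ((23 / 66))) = 1025490127 / 23942381392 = 0.04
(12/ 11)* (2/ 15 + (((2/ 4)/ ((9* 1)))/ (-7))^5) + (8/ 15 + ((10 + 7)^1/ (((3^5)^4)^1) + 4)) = 120642777591797569/ 25785049588147080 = 4.68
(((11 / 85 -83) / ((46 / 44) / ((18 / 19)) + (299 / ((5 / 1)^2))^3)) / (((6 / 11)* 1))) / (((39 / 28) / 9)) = -1342410300000 / 2340890372509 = -0.57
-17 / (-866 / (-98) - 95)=833 / 4222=0.20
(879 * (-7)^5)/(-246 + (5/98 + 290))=-482596198/1439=-335369.14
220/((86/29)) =3190/43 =74.19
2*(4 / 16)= 1 / 2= 0.50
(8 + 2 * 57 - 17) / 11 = 105 / 11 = 9.55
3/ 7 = 0.43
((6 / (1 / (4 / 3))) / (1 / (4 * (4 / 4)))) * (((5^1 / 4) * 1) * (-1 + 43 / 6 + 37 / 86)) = 263.88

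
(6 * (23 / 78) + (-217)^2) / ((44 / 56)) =8570520 / 143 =59933.71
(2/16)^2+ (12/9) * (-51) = -4351/64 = -67.98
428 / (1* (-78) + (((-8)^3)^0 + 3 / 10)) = -4280 / 767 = -5.58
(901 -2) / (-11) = -81.73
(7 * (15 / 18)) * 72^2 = 30240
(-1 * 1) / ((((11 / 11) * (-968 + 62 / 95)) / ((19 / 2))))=1805 / 183796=0.01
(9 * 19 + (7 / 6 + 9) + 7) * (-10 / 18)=-5645 / 54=-104.54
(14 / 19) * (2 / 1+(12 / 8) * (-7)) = -119 / 19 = -6.26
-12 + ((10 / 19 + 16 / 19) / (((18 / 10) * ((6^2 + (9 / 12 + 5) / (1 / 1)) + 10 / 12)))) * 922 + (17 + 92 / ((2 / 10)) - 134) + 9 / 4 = 40744051 / 116508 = 349.71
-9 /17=-0.53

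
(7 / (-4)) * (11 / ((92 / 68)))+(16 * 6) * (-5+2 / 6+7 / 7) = -33693 / 92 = -366.23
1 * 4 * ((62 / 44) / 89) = 62 / 979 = 0.06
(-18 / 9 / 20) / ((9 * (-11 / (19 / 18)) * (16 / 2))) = 0.00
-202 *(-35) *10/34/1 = 35350/17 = 2079.41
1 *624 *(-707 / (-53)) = 441168 / 53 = 8323.92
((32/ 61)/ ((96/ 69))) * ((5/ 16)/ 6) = 115/ 5856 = 0.02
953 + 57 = 1010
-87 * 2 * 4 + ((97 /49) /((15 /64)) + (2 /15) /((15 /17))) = -7578614 /11025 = -687.40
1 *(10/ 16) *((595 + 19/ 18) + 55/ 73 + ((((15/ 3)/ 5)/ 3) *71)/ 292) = 7843135/ 21024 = 373.06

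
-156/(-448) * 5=195/112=1.74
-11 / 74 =-0.15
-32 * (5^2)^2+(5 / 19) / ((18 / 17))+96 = -6807083 / 342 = -19903.75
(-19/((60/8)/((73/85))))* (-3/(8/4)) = 1387/425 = 3.26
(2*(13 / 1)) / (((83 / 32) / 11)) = 9152 / 83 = 110.27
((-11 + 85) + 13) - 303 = -216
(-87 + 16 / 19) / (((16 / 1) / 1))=-1637 / 304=-5.38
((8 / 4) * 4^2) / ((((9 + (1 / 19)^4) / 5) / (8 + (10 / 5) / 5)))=87575712 / 586445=149.33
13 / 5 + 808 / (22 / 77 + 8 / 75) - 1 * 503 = 802794 / 515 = 1558.82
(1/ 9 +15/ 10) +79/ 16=943/ 144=6.55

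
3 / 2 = 1.50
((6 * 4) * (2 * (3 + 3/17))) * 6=15552/17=914.82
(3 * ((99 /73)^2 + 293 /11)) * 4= 20030496 /58619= 341.71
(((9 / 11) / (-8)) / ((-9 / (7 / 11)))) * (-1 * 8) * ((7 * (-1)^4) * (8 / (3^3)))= -392 / 3267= -0.12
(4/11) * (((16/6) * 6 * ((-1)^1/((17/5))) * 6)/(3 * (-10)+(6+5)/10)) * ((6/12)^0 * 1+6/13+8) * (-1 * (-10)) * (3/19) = 70848000/13348621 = 5.31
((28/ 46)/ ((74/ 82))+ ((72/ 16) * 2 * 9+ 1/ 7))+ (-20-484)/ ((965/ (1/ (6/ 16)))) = 462321282/ 5748505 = 80.42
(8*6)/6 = 8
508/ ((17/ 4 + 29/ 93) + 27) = 188976/ 11741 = 16.10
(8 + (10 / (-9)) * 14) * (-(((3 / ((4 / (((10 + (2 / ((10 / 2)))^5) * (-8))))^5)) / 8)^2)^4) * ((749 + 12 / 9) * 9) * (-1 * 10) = -28446155817412405554600658753356105767237355638987920117989048320148697044579679227630005164469480934445444109453815549324733321417268578065680638248982228825897124289911689097418999617187479552 / 12446030555722283414288128107560248481180504337442334266202233229579397668070766882367889646251427233913933179110244964249432086944580078125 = -2285560499795959492825297000000000000000000000000000000.00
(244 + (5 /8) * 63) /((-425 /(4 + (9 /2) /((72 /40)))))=-29471 /6800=-4.33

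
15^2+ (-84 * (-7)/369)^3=426224611/1860867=229.05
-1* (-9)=9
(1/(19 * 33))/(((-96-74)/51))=-1/2090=-0.00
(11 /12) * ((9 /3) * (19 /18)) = 209 /72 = 2.90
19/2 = 9.50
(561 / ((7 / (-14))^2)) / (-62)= -1122 / 31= -36.19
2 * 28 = 56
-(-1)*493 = 493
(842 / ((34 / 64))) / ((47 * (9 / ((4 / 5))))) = 107776 / 35955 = 3.00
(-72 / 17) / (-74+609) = -72 / 9095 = -0.01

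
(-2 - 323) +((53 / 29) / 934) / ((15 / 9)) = -44014591 / 135430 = -325.00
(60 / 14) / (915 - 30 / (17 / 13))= 34 / 7077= 0.00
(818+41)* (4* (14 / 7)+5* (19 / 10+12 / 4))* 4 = 111670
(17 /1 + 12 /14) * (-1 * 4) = -71.43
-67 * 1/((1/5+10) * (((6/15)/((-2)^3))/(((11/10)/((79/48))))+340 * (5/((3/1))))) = -117920/10171457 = -0.01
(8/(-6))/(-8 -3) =4/33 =0.12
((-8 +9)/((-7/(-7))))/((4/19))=19/4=4.75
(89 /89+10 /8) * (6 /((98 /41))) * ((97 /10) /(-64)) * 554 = -29743983 /62720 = -474.23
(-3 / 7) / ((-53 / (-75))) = -225 / 371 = -0.61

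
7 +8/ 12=23/ 3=7.67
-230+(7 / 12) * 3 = -913 / 4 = -228.25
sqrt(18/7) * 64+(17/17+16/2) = 9+192 * sqrt(14)/7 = 111.63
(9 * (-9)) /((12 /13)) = -351 /4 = -87.75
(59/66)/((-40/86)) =-2537/1320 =-1.92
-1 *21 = -21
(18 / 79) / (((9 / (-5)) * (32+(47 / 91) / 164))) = -29848 / 7546317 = -0.00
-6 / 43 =-0.14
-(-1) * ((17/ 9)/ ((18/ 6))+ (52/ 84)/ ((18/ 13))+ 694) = 262739/ 378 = 695.08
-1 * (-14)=14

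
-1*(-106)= 106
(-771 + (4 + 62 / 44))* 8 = -67372 / 11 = -6124.73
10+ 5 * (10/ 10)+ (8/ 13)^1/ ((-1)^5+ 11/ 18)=1221/ 91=13.42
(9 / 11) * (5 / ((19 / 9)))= 405 / 209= 1.94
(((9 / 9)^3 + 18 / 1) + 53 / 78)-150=-10165 / 78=-130.32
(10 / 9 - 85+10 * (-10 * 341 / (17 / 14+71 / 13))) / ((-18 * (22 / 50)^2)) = 788515625 / 529254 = 1489.86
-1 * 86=-86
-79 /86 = -0.92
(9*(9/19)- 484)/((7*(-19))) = 9115/2527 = 3.61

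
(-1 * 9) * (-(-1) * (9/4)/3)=-27/4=-6.75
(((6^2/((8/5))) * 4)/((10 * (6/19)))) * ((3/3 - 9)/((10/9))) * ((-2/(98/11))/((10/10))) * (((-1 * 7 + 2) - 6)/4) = -62073/490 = -126.68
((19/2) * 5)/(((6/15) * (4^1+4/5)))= 2375/96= 24.74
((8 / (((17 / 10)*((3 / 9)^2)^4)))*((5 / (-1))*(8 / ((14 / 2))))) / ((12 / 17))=-1749600 / 7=-249942.86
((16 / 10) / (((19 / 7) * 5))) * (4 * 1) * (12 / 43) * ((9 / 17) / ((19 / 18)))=435456 / 6597275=0.07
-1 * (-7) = 7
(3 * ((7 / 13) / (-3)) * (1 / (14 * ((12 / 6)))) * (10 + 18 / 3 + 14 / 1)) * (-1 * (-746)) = -5595 / 13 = -430.38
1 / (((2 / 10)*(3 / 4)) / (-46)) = -920 / 3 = -306.67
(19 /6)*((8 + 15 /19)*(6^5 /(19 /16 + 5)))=384768 /11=34978.91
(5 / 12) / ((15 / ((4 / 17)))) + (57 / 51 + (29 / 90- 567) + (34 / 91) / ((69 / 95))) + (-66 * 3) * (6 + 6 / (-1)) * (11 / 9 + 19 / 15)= -1809419321 / 3202290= -565.04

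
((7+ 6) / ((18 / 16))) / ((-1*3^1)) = -104 / 27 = -3.85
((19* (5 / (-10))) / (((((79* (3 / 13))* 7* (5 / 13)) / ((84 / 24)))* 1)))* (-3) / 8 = 3211 / 12640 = 0.25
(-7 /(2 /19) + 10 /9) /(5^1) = -1177 /90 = -13.08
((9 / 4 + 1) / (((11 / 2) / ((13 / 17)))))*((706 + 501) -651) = 46982 / 187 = 251.24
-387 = -387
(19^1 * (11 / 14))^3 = 3327.01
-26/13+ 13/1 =11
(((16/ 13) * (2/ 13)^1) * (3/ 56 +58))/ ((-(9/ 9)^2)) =-13004/ 1183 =-10.99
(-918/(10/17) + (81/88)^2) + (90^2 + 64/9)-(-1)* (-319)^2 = 37743296717/348480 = 108308.36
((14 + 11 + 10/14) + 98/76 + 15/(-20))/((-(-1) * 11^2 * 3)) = 13967/193116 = 0.07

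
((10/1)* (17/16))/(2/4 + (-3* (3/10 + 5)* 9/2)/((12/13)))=-850/6161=-0.14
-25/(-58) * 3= 75/58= 1.29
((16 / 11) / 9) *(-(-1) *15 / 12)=20 / 99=0.20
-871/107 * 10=-8710/107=-81.40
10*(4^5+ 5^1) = 10290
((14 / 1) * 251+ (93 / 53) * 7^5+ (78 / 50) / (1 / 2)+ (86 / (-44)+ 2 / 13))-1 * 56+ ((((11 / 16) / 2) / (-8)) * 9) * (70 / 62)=49546663106757 / 1503673600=32950.41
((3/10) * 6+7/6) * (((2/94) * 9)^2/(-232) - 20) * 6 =-356.00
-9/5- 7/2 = -53/10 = -5.30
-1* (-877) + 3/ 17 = 14912/ 17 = 877.18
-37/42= -0.88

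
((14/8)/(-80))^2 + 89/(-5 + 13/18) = -164041027/7884800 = -20.80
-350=-350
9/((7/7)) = 9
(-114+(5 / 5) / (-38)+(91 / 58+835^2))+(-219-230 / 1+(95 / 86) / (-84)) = 696663.53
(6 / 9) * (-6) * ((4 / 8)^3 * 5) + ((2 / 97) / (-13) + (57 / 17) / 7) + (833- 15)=244889507 / 300118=815.98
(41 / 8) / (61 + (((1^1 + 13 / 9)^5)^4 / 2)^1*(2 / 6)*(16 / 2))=1495392851464002242523 / 22573761756787161473998093496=0.00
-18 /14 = -1.29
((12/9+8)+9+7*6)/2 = 181/6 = 30.17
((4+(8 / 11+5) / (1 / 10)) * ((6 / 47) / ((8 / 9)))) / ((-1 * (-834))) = 0.01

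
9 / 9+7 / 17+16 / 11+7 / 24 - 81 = -349355 / 4488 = -77.84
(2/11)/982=1/5401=0.00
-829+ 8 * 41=-501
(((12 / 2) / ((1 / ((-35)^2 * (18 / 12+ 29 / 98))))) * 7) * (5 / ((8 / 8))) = 462000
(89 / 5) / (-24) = -89 / 120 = -0.74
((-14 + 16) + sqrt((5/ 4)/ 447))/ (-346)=-0.01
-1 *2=-2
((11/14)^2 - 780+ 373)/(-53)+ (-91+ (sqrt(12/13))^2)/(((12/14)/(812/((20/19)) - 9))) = -162281199071/2025660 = -80112.75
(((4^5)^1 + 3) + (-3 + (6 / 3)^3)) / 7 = 1032 / 7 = 147.43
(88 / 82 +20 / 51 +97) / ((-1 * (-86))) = 205891 / 179826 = 1.14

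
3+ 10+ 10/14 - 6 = 54/7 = 7.71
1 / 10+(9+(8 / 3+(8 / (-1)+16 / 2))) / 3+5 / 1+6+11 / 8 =5891 / 360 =16.36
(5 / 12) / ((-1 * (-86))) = 5 / 1032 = 0.00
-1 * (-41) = 41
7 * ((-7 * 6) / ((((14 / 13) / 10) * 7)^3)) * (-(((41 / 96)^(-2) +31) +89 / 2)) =224310679125 / 4036081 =55576.36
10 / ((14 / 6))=30 / 7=4.29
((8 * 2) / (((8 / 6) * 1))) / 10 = 1.20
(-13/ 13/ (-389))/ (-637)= -1/ 247793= -0.00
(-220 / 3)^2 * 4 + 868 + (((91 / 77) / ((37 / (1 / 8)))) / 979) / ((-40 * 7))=179767203024523 / 8032812480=22379.11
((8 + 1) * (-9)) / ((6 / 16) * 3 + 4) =-648 / 41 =-15.80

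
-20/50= -2/5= -0.40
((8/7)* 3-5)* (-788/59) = 8668/413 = 20.99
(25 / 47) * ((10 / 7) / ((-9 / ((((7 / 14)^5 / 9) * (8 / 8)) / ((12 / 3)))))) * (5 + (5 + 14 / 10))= -475 / 568512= -0.00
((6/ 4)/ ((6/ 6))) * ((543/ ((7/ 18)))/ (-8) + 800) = 52539/ 56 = 938.20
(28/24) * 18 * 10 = 210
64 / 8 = 8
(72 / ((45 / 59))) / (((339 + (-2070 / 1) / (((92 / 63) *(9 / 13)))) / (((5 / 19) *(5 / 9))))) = -4720 / 584307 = -0.01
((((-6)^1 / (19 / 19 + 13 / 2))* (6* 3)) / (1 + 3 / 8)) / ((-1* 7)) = 576 / 385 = 1.50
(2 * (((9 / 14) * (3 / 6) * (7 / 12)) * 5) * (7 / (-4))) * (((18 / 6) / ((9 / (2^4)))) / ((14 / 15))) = -75 / 4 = -18.75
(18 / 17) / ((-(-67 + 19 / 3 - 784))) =27 / 21539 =0.00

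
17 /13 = 1.31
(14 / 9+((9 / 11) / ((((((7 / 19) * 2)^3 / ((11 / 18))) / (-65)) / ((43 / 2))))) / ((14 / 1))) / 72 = -1.71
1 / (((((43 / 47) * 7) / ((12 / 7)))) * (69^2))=188 / 3343809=0.00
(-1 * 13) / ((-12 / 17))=18.42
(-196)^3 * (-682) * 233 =1196488447616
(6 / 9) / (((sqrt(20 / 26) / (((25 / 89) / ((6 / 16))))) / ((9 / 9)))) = 40 * sqrt(130) / 801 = 0.57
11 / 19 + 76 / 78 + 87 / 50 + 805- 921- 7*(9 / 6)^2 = -9518641 / 74100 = -128.46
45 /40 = 9 /8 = 1.12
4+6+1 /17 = 171 /17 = 10.06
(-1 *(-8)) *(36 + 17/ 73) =21160/ 73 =289.86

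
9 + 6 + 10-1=24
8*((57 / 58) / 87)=0.09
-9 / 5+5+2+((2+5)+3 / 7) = 442 / 35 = 12.63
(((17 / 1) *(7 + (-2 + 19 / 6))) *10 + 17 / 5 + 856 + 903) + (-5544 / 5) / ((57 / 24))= 764903 / 285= 2683.87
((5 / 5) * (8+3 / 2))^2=90.25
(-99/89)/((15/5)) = -33/89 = -0.37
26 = 26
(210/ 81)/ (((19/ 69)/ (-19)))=-1610/ 9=-178.89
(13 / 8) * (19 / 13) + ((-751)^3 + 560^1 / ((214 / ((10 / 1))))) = -362571402423 / 856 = -423564722.46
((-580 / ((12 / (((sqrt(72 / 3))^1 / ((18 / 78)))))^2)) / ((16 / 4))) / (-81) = 24505 / 4374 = 5.60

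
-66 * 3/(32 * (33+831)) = -11/1536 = -0.01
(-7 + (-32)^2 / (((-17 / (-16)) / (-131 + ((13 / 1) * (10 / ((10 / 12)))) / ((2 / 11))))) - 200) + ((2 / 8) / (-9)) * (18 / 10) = 238152963 / 340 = 700449.89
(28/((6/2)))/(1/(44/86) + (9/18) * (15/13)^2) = 52052/14613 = 3.56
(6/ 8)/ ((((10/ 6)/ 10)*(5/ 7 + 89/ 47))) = 987/ 572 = 1.73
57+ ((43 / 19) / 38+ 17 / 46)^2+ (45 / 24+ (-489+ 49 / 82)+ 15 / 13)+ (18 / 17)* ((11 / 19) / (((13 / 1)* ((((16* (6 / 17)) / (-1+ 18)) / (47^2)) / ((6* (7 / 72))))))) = -576796700776161 / 2351674764608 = -245.27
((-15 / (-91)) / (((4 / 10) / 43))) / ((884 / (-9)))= -29025 / 160888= -0.18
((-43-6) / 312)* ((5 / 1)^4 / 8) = -30625 / 2496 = -12.27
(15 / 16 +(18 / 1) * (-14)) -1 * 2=-4049 / 16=-253.06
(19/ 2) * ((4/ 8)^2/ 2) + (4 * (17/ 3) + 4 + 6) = 1625/ 48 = 33.85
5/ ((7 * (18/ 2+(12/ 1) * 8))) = 1/ 147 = 0.01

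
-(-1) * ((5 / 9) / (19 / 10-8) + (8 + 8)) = 15.91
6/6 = 1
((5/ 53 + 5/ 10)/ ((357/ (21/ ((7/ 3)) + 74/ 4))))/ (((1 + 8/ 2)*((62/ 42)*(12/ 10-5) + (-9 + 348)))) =3465/ 126161624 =0.00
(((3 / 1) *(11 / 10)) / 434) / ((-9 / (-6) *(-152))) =-11 / 329840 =-0.00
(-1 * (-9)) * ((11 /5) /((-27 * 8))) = -11 /120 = -0.09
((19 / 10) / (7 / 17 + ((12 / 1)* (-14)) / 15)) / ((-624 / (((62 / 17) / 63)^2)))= 18259 / 19304295192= 0.00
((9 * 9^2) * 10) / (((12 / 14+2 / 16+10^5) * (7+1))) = 0.01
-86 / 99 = -0.87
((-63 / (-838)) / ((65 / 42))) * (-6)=-7938 / 27235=-0.29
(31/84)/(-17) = -31/1428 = -0.02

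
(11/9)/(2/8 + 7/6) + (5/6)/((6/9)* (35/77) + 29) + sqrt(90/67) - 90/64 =-812849/1578144 + 3* sqrt(670)/67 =0.64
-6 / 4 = -3 / 2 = -1.50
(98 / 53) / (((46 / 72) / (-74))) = -261072 / 1219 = -214.17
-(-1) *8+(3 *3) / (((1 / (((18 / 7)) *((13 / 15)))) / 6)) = 4492 / 35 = 128.34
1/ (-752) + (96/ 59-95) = -4142827/ 44368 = -93.37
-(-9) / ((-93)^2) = 1 / 961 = 0.00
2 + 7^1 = 9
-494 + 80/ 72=-4436/ 9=-492.89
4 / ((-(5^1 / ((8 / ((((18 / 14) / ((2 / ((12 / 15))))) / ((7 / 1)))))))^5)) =-1157018619904 / 59049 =-19594211.92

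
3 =3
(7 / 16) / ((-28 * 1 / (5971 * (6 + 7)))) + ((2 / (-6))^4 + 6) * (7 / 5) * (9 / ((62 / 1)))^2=-372923971 / 307520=-1212.68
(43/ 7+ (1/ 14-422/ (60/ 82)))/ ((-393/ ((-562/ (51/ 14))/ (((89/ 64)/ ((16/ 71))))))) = -68948641792/ 1899775755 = -36.29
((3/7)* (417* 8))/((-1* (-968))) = 1251/847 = 1.48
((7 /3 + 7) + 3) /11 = 37 /33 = 1.12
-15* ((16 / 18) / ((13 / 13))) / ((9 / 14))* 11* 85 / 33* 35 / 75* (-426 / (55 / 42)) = 89212.34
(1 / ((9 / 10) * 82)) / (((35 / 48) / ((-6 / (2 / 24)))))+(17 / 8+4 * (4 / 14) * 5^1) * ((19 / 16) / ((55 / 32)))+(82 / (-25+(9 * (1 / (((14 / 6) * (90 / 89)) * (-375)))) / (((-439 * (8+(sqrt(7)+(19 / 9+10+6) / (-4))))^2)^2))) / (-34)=221363858365262391156870240000000 * sqrt(7) / 517323118857357992212900908072715683930159716273+136362314665855084357587017609864807005195840503476273 / 32663781724653583628322563335711268283350284485477220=4.17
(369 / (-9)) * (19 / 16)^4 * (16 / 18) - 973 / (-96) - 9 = -5259449 / 73728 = -71.34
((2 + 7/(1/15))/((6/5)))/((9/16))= 4280/27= 158.52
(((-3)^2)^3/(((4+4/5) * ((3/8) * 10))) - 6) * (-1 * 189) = -13041/2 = -6520.50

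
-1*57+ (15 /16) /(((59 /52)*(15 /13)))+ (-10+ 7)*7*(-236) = 1156333 /236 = 4899.72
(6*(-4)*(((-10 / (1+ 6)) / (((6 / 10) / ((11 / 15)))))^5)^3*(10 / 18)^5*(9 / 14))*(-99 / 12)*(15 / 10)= -71796452911831501562500000000000000 / 1662694864564918452686842106907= -43180.78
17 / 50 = 0.34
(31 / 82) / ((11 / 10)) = 155 / 451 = 0.34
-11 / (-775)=11 / 775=0.01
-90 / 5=-18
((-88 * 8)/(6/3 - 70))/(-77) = -16/119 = -0.13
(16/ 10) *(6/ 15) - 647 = -16159/ 25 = -646.36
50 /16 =25 /8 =3.12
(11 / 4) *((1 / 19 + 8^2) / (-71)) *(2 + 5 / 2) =-120483 / 10792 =-11.16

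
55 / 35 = 1.57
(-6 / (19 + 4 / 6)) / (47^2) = -18 / 130331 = -0.00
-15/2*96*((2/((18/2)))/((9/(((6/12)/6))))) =-40/27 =-1.48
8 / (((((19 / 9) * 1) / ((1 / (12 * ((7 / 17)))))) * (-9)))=-34 / 399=-0.09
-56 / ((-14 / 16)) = 64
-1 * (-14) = 14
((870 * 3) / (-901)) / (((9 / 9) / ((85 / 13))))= -13050 / 689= -18.94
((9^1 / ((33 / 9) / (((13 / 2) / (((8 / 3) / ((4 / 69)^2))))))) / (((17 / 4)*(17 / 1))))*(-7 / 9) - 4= -6727128 / 1681691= -4.00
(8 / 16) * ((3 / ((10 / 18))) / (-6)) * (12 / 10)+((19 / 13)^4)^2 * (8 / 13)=12.27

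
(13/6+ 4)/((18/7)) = 259/108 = 2.40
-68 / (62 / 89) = -3026 / 31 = -97.61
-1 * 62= -62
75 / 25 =3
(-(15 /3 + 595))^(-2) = 1 /360000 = 0.00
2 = 2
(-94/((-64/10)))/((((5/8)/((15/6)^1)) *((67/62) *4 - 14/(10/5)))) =-7285/332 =-21.94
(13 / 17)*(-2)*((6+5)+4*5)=-806 / 17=-47.41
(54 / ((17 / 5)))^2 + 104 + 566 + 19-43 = 259594 / 289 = 898.25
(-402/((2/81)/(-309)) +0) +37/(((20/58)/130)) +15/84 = 141253789/28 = 5044778.18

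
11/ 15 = 0.73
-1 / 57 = -0.02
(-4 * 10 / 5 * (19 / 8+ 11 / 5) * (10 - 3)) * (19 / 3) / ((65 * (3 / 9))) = -24339 / 325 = -74.89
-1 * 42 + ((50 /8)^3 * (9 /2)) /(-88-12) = -27129 /512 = -52.99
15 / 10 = 3 / 2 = 1.50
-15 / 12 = -1.25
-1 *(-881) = 881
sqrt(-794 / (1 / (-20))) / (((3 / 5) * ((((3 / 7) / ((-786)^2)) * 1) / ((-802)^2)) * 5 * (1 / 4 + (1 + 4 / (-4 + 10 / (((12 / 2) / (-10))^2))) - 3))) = -264559355492992 * sqrt(3970) / 677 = -24622361803906.78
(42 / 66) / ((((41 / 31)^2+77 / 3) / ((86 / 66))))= 289261 / 9563840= 0.03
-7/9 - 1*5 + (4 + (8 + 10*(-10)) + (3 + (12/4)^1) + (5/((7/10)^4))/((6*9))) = -5665370/64827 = -87.39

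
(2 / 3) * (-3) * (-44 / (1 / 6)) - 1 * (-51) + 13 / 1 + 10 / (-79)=46758 / 79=591.87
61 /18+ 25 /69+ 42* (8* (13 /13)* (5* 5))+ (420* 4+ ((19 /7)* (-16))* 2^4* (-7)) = 6188369 /414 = 14947.75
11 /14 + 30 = 431 /14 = 30.79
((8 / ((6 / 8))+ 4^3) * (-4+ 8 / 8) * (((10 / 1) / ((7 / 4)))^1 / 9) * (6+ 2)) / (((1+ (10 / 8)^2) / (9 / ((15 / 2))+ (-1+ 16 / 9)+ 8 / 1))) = -14712832 / 3321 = -4430.24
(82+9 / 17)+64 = 2491 / 17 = 146.53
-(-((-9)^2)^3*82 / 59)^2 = -1899056203298244 / 3481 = -545549038580.36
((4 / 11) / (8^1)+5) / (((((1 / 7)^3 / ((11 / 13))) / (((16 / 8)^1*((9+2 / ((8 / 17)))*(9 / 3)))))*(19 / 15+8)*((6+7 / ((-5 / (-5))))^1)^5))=90804105 / 2683705804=0.03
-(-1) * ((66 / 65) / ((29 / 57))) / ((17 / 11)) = 41382 / 32045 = 1.29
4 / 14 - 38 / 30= -103 / 105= -0.98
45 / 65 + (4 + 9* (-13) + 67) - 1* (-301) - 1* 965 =-9221 / 13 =-709.31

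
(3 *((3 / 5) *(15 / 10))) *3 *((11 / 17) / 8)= 891 / 1360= 0.66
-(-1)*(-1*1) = -1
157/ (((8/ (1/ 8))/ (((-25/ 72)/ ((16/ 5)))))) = -19625/ 73728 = -0.27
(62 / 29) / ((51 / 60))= 1240 / 493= 2.52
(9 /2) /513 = 1 /114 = 0.01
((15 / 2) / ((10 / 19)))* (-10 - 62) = -1026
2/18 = 1/9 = 0.11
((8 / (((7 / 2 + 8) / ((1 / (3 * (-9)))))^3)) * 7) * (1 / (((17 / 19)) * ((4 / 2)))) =-4256 / 4071212037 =-0.00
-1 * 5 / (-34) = 5 / 34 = 0.15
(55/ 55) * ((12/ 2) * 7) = 42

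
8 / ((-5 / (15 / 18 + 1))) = -44 / 15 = -2.93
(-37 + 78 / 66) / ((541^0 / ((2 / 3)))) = -788 / 33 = -23.88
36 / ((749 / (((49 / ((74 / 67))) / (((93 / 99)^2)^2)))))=10011545082 / 3656219639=2.74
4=4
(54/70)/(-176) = -27/6160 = -0.00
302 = 302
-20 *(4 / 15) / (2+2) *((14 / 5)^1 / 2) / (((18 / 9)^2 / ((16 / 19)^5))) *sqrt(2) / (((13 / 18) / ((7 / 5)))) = -308281344 *sqrt(2) / 804732175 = -0.54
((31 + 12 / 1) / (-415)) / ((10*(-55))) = 43 / 228250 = 0.00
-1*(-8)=8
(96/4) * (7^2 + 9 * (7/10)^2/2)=30723/25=1228.92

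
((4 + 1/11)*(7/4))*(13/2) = 4095/88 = 46.53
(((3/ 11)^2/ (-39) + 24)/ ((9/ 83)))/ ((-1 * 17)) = -1044389/ 80223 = -13.02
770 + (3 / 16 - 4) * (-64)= 1014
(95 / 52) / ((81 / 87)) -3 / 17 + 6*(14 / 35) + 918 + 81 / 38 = 2095852639 / 2267460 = 924.32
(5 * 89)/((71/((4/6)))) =890/213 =4.18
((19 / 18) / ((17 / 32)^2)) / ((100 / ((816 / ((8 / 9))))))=34.33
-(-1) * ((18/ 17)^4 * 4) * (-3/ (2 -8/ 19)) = -3989088/ 417605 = -9.55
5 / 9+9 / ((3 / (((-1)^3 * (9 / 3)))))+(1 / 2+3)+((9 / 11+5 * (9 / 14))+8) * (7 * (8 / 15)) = 39577 / 990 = 39.98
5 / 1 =5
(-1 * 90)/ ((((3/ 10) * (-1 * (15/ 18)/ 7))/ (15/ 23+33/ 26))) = 1447740/ 299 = 4841.94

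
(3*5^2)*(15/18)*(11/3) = 229.17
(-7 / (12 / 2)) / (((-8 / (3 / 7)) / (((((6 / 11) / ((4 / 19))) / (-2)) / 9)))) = -19 / 2112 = -0.01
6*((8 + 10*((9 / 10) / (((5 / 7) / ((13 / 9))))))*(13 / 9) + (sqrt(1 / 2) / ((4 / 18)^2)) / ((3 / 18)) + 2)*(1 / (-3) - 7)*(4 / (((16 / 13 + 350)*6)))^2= -5577*sqrt(2) / 579121 - 13332748 / 2110896045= -0.02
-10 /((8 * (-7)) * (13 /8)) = 10 /91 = 0.11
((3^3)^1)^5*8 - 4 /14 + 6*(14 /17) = 13660160018 /119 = 114791260.66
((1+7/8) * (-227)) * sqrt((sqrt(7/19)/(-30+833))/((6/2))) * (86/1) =-48805 * 19^(3/4) * sqrt(2409) * 7^(1/4)/61028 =-581.02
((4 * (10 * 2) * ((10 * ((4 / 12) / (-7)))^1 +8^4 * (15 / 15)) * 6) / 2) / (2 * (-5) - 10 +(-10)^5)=-9.83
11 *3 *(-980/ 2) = -16170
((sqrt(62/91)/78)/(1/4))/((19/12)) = 8 * sqrt(5642)/22477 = 0.03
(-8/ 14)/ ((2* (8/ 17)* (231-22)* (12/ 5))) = -85/ 70224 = -0.00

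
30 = 30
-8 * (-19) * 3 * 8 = 3648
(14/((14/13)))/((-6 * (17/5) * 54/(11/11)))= -65/5508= -0.01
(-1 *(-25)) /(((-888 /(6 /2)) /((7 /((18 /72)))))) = -175 /74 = -2.36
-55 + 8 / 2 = -51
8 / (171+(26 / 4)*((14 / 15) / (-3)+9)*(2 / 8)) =2880 / 66643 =0.04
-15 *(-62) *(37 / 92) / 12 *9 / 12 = 17205 / 736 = 23.38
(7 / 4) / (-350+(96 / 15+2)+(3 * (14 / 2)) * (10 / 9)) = -15 / 2728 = -0.01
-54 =-54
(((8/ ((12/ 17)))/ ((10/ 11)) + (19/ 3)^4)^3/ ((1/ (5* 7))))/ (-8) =-247752380099712481/ 13286025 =-18647592496.61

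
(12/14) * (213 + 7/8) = 5133/28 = 183.32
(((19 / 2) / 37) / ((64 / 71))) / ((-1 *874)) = -71 / 217856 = -0.00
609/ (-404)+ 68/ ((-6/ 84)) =-385217/ 404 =-953.51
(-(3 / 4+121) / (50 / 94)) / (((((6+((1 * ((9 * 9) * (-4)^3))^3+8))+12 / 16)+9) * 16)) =22889 / 222902511168400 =0.00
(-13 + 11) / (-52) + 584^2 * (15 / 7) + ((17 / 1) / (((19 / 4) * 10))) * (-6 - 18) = 12635976953 / 17290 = 730825.73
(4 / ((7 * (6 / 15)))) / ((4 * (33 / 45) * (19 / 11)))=75 / 266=0.28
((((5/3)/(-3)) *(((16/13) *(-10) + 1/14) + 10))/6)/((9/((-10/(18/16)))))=-40700/199017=-0.20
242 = 242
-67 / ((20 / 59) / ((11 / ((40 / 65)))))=-565279 / 160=-3532.99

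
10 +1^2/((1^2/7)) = 17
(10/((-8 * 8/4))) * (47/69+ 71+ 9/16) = -398785/8832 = -45.15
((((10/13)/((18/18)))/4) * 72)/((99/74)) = 1480/143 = 10.35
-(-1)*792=792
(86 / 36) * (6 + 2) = 172 / 9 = 19.11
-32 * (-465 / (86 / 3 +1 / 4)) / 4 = 44640 / 347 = 128.65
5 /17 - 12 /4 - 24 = -26.71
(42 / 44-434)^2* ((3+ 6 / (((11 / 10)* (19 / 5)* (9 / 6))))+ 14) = 340636274937 / 101156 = 3367435.20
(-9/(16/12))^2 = 45.56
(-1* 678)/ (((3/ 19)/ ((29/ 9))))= -124526/ 9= -13836.22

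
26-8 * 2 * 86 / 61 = 210 / 61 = 3.44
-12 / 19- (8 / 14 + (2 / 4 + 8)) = -2581 / 266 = -9.70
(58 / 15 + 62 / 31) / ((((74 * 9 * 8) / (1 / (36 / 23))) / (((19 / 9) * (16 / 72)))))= 4807 / 14565420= 0.00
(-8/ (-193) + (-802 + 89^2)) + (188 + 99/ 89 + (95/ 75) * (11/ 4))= 7535519473/ 1030620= 7311.64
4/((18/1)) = 2/9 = 0.22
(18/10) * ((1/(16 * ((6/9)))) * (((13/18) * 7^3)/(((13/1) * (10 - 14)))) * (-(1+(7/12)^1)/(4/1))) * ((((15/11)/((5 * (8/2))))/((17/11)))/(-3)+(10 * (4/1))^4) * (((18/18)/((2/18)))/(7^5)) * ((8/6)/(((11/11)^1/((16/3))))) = 3307519981/1066240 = 3102.04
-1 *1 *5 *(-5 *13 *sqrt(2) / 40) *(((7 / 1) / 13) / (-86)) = -35 *sqrt(2) / 688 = -0.07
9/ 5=1.80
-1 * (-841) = 841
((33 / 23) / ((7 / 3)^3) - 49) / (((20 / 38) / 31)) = -22715963 / 7889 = -2879.45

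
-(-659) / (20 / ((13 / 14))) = 8567 / 280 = 30.60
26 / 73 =0.36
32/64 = 1/2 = 0.50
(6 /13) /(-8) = -3 /52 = -0.06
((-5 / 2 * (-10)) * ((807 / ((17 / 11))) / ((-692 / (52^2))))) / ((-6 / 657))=16427332350 / 2941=5585628.14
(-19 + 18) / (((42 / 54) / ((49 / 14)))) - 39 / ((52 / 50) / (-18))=1341 / 2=670.50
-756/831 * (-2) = 1.82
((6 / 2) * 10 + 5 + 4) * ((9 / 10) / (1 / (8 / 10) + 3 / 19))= 13338 / 535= 24.93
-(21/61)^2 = -441/3721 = -0.12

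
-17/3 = -5.67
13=13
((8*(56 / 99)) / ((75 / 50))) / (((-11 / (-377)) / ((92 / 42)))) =2219776 / 9801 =226.48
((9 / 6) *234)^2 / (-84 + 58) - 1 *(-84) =-9309 / 2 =-4654.50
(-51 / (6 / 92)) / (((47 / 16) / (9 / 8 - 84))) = 1036932 / 47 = 22062.38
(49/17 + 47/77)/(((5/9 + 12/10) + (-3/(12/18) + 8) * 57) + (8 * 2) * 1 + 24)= 0.01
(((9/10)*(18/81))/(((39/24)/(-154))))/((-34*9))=616/9945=0.06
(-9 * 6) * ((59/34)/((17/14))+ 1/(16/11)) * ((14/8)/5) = -1849743/46240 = -40.00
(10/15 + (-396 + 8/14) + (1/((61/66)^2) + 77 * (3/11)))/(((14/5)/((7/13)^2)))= -145573265/3773094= -38.58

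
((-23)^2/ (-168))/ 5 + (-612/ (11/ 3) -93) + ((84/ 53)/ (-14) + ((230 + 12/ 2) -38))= -30681967/ 489720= -62.65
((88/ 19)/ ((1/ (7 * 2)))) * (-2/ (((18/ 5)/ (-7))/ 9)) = 2269.47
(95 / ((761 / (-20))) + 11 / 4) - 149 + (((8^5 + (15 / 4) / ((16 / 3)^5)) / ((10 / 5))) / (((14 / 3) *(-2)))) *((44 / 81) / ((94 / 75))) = -4912260851578745 / 5400636162048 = -909.57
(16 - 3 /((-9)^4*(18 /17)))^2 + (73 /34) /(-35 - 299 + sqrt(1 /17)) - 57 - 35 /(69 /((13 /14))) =198.51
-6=-6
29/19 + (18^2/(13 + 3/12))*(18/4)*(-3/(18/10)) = -181.87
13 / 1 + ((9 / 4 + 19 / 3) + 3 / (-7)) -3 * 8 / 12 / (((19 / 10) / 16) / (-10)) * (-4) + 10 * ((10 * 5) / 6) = -908437 / 1596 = -569.20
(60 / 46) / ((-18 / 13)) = -65 / 69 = -0.94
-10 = -10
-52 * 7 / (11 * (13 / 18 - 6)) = 6552 / 1045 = 6.27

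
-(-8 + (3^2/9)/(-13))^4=-121550625/28561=-4255.83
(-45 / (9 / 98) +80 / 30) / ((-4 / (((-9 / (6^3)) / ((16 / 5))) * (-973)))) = 3556315 / 2304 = 1543.54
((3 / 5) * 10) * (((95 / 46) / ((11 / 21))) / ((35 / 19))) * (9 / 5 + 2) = 61731 / 1265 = 48.80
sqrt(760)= 2 * sqrt(190)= 27.57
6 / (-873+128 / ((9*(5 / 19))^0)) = -6 / 745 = -0.01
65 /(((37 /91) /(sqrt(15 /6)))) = 252.77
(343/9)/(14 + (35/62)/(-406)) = 1233428/453051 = 2.72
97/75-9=-578/75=-7.71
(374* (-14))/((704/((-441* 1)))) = 52479/16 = 3279.94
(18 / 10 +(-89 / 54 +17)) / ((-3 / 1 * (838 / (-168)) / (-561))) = -12123958 / 18855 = -643.01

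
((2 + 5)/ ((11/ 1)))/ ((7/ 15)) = 1.36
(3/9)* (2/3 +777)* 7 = 16331/9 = 1814.56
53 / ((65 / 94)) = 4982 / 65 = 76.65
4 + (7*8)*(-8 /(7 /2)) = -124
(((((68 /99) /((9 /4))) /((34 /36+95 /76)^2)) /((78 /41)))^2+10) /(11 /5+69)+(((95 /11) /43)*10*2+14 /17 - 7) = -1883286909024019555 /932739414050893878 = -2.02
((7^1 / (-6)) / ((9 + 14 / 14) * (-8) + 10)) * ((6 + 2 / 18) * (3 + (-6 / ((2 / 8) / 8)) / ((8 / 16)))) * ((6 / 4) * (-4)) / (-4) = -1397 / 24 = -58.21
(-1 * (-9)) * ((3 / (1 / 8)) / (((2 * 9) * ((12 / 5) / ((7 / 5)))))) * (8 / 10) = 28 / 5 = 5.60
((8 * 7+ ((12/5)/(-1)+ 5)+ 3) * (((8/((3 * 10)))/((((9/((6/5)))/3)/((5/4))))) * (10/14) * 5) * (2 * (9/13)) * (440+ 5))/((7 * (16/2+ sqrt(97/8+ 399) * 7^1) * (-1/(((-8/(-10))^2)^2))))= 769916928/1827382375-24059904 * sqrt(6578)/261054625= -7.05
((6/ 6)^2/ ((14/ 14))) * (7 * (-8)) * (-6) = 336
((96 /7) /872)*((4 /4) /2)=6 /763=0.01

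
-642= -642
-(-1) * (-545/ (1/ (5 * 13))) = -35425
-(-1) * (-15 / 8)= -15 / 8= -1.88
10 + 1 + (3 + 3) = 17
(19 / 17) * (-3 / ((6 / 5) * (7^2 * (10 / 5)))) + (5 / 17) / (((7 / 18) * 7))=0.08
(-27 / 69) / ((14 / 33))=-0.92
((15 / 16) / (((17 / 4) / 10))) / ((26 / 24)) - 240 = -52590 / 221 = -237.96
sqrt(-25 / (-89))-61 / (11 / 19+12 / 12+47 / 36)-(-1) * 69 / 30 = -371861 / 19730+5 * sqrt(89) / 89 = -18.32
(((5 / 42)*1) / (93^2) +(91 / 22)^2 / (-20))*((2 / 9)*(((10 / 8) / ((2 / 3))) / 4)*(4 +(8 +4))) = -1504045549 / 1054901232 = -1.43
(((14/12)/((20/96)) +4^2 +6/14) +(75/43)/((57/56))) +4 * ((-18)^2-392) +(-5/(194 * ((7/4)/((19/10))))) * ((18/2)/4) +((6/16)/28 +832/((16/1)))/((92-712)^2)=-1694486271536461/6823782694400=-248.32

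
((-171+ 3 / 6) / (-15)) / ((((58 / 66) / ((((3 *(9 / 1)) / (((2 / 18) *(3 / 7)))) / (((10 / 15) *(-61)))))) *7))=-911493 / 35380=-25.76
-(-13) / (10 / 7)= 9.10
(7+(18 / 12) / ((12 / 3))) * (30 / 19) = 885 / 76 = 11.64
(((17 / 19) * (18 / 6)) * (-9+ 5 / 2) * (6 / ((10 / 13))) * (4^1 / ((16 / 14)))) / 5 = -180999 / 1900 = -95.26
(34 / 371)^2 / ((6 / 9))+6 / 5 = 834516 / 688205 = 1.21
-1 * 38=-38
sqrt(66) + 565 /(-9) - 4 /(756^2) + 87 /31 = -265637263 /4429404 + sqrt(66) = -51.85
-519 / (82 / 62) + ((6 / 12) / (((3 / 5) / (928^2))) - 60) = 88215713 / 123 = 717200.92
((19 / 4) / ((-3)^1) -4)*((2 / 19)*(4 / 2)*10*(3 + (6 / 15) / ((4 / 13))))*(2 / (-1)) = 5762 / 57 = 101.09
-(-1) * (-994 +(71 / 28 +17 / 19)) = -526983 / 532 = -990.57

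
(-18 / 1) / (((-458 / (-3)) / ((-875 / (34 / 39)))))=921375 / 7786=118.34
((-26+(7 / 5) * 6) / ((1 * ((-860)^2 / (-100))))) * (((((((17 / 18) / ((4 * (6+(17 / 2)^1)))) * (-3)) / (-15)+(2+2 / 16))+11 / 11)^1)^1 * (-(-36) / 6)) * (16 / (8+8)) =359249 / 8043150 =0.04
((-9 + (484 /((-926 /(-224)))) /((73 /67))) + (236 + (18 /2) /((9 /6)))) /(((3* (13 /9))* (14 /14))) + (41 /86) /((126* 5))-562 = -11508582528433 /23805987660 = -483.43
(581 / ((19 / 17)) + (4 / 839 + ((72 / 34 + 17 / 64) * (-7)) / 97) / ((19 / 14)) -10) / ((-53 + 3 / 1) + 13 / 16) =-428762628009 / 41375279966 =-10.36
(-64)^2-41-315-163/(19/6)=70082/19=3688.53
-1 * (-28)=28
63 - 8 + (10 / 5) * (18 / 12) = 58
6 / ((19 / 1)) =6 / 19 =0.32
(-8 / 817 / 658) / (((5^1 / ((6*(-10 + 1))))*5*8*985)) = 27 / 6619027625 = 0.00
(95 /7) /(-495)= -19 /693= -0.03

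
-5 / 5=-1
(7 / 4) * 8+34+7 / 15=727 / 15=48.47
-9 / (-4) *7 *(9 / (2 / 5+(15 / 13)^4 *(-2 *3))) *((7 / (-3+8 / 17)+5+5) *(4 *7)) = -2804.66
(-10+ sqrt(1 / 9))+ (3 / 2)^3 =-151 / 24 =-6.29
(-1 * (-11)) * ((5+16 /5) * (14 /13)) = 6314 /65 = 97.14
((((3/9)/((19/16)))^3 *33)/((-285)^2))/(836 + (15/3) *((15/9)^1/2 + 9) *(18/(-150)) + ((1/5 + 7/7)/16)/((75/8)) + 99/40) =1802240/166986192631077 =0.00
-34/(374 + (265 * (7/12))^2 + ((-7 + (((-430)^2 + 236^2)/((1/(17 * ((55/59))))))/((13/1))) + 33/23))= -0.00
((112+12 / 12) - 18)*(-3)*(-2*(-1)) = -570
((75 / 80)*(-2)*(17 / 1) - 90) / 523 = -975 / 4184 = -0.23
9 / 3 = 3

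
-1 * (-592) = 592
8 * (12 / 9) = 10.67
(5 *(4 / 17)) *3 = 60 / 17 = 3.53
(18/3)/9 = 2/3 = 0.67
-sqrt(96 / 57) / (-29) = 4 * sqrt(38) / 551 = 0.04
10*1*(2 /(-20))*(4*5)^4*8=-1280000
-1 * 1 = -1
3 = 3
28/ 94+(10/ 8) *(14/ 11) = 1953/ 1034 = 1.89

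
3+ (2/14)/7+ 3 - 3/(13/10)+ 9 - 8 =3002/637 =4.71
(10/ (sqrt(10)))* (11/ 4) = 11* sqrt(10)/ 4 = 8.70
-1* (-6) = 6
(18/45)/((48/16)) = 2/15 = 0.13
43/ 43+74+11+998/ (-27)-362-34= -9368/ 27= -346.96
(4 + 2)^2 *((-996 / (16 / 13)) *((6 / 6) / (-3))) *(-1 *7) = -67977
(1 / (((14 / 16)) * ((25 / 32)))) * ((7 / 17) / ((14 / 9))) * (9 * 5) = 17.43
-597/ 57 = -199/ 19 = -10.47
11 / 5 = 2.20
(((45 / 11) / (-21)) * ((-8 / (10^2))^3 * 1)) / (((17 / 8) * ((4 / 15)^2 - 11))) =-1728 / 402353875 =-0.00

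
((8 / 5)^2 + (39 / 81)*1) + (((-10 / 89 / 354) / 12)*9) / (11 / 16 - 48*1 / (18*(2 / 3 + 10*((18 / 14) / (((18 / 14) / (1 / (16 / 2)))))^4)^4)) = 124312251854236480866347 / 40872016296936520356825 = 3.04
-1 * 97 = -97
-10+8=-2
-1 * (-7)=7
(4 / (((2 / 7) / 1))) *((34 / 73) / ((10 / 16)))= 3808 / 365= 10.43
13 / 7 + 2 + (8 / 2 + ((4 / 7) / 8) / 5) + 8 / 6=1933 / 210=9.20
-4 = -4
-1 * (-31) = 31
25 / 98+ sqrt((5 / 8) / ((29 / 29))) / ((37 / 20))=25 / 98+ 5 * sqrt(10) / 37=0.68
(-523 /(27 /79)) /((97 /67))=-2768239 /2619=-1056.98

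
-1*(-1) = 1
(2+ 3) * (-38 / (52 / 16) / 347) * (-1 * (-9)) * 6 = -41040 / 4511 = -9.10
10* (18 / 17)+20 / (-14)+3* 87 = 32149 / 119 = 270.16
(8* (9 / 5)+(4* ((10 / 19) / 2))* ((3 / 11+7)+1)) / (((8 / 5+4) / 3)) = 18111 / 1463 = 12.38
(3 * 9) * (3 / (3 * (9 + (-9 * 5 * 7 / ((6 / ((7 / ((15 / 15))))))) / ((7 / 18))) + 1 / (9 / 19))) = -729 / 25253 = -0.03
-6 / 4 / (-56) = 3 / 112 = 0.03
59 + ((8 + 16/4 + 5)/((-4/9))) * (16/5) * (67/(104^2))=787429/13520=58.24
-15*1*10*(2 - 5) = 450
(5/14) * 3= 15/14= 1.07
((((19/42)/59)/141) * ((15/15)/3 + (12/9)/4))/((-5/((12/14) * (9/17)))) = -38/11549545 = -0.00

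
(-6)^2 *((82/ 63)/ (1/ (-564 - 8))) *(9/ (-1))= 241220.57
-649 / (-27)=649 / 27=24.04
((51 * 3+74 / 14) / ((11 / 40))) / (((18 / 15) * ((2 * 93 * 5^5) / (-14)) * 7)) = -4432 / 2685375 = -0.00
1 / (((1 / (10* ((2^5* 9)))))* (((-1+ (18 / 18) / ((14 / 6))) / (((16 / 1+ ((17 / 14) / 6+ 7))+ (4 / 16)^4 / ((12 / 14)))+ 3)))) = -132082.97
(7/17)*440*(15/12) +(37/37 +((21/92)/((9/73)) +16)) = 1151051/4692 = 245.32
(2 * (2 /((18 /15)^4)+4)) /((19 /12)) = 3217 /513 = 6.27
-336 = -336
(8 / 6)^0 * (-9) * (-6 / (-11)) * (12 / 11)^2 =-7776 / 1331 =-5.84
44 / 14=22 / 7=3.14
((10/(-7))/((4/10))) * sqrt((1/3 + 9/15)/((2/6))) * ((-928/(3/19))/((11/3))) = 88160 * sqrt(70)/77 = 9579.21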